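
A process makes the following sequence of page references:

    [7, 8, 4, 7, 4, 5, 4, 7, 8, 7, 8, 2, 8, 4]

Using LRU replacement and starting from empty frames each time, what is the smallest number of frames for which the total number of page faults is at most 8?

f=1: 14 faults
f=2: 9 faults
f=3: 7 faults
f=4: 5 faults
f=5: 5 faults
Smallest f with faults ≤ 8 is 3.

3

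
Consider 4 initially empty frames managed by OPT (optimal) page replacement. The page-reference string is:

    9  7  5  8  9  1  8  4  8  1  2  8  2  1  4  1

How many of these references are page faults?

9 -> miss, frames (9)
7 -> miss, frames (9 7)
5 -> miss, frames (9 7 5)
8 -> miss, frames (9 7 5 8)
9 -> hit
1 -> miss, evict 5, frames (9 7 8 1)
8 -> hit
4 -> miss, evict 7, frames (9 8 1 4)
8 -> hit
1 -> hit
2 -> miss, evict 9, frames (8 1 4 2)
8 -> hit
2 -> hit
1 -> hit
4 -> hit
1 -> hit
Page faults: 7.

7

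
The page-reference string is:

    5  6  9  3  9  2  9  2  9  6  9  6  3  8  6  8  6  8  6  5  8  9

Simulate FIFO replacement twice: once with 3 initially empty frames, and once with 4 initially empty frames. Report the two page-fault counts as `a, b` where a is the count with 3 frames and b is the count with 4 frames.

3 frames: F F F F . F . . . F F . F F F . . . . F . F → 12 faults.
4 frames: F F F F . F . . . . . . . F F . . . . F . F → 9 faults.
9 < 12: adding a frame reduced faults, as is typical.

12, 9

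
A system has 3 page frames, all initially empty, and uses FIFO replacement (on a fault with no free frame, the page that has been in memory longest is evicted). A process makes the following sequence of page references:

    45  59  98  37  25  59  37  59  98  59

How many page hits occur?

45 -> fault, frames {45}
59 -> fault, frames {45,59}
98 -> fault, frames {45,59,98}
37 -> fault, evict 45, frames {59,98,37}
25 -> fault, evict 59, frames {98,37,25}
59 -> fault, evict 98, frames {37,25,59}
37 -> hit
59 -> hit
98 -> fault, evict 37, frames {25,59,98}
59 -> hit
Hits: 3.

3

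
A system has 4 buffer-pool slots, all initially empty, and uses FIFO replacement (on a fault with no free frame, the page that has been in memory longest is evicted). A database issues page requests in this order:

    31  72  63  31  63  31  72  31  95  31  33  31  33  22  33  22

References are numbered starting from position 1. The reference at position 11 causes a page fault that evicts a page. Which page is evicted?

31

pos 1: 31 -> miss, frames (31)
pos 2: 72 -> miss, frames (31 72)
pos 3: 63 -> miss, frames (31 72 63)
pos 4: 31 -> hit
pos 5: 63 -> hit
pos 6: 31 -> hit
pos 7: 72 -> hit
pos 8: 31 -> hit
pos 9: 95 -> miss, frames (31 72 63 95)
pos 10: 31 -> hit
pos 11: 33 -> miss, evict 31, frames (72 63 95 33)
At position 11, page 31 is evicted.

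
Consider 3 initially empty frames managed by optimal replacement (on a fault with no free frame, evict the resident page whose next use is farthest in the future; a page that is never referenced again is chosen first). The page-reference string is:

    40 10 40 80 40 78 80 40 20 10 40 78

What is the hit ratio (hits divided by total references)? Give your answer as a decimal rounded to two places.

0.50

40: fault, frames {40}
10: fault, frames {40,10}
40: hit
80: fault, frames {40,10,80}
40: hit
78: fault, evict 10, frames {40,80,78}
80: hit
40: hit
20: fault, evict 80, frames {40,78,20}
10: fault, evict 20, frames {40,78,10}
40: hit
78: hit
Hits: 6 of 12 references → 6/12 = 0.5000.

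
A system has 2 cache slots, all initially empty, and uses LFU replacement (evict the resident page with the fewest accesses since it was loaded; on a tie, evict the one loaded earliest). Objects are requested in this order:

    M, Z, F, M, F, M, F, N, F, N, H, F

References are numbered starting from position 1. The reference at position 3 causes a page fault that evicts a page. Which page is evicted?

pos 1: M: fault, frames (M)
pos 2: Z: fault, frames (M Z)
pos 3: F: fault, evict M, frames (Z F)
At position 3, page M is evicted.

M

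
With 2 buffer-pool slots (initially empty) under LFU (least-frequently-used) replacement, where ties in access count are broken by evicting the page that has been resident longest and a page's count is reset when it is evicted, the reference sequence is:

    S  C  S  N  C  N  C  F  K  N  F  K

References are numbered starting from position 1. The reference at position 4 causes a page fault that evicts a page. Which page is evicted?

pos 1: S -> fault, frames {S}
pos 2: C -> fault, frames {S,C}
pos 3: S -> hit
pos 4: N -> fault, evict C, frames {S,N}
At position 4, page C is evicted.

C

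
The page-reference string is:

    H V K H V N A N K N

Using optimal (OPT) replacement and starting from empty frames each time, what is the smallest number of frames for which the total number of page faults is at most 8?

f=1: 10 faults
f=2: 7 faults
f=3: 5 faults
f=4: 5 faults
f=5: 5 faults
Smallest f with faults ≤ 8 is 2.

2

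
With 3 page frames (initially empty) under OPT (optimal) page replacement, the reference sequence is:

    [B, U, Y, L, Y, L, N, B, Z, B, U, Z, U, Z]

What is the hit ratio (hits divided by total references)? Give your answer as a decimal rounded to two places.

B → fault, frames (B)
U → fault, frames (B U)
Y → fault, frames (B U Y)
L → fault, evict U, frames (B Y L)
Y → hit
L → hit
N → fault, evict L, frames (B Y N)
B → hit
Z → fault, evict N, frames (B Y Z)
B → hit
U → fault, evict Y, frames (B Z U)
Z → hit
U → hit
Z → hit
Hits: 7 of 14 references → 7/14 = 0.5000.

0.50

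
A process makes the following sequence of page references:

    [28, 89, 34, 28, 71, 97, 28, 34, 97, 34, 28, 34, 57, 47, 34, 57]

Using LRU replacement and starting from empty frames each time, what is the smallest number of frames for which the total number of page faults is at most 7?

f=1: 16 faults
f=2: 14 faults
f=3: 8 faults
f=4: 7 faults
f=5: 7 faults
f=6: 7 faults
f=7: 7 faults
Smallest f with faults ≤ 7 is 4.

4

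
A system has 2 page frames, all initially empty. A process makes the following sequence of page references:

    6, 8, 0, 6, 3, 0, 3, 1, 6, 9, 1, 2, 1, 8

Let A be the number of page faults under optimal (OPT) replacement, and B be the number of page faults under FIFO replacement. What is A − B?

-3

Under OPT: F F F . F . . F F F . F . F → 9 faults.
Under FIFO: F F F F F F . F F F F F . F → 12 faults.
A − B = 9 − 12 = -3.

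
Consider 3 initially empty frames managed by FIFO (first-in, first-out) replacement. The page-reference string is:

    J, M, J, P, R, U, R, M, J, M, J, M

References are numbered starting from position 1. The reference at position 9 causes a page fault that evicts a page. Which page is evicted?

R

pos 1: J → miss, frames (J)
pos 2: M → miss, frames (J M)
pos 3: J → hit
pos 4: P → miss, frames (J M P)
pos 5: R → miss, evict J, frames (M P R)
pos 6: U → miss, evict M, frames (P R U)
pos 7: R → hit
pos 8: M → miss, evict P, frames (R U M)
pos 9: J → miss, evict R, frames (U M J)
At position 9, page R is evicted.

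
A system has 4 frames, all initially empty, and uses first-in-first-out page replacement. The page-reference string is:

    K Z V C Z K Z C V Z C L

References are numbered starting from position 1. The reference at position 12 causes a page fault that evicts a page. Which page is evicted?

pos 1: K → fault, frames (K)
pos 2: Z → fault, frames (K Z)
pos 3: V → fault, frames (K Z V)
pos 4: C → fault, frames (K Z V C)
pos 5: Z → hit
pos 6: K → hit
pos 7: Z → hit
pos 8: C → hit
pos 9: V → hit
pos 10: Z → hit
pos 11: C → hit
pos 12: L → fault, evict K, frames (Z V C L)
At position 12, page K is evicted.

K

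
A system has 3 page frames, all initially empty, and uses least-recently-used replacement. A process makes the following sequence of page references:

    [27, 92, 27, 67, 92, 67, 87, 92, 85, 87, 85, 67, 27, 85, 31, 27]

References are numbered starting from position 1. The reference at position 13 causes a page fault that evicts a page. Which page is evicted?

87

pos 1: 27: fault, frames [27]
pos 2: 92: fault, frames [27, 92]
pos 3: 27: hit
pos 4: 67: fault, frames [92, 27, 67]
pos 5: 92: hit
pos 6: 67: hit
pos 7: 87: fault, evict 27, frames [92, 67, 87]
pos 8: 92: hit
pos 9: 85: fault, evict 67, frames [87, 92, 85]
pos 10: 87: hit
pos 11: 85: hit
pos 12: 67: fault, evict 92, frames [87, 85, 67]
pos 13: 27: fault, evict 87, frames [85, 67, 27]
At position 13, page 87 is evicted.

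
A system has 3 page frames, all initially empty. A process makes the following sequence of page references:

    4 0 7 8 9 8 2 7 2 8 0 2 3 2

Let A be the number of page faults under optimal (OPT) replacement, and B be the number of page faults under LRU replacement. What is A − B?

-1

Under OPT: F F F F F . F . . . F . F . → 8 faults.
Under LRU: F F F F F . F F . . F . F . → 9 faults.
A − B = 8 − 9 = -1.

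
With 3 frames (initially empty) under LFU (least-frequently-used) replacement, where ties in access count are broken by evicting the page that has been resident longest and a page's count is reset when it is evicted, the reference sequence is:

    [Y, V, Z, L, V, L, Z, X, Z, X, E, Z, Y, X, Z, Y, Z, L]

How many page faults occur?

Y → fault, frames (Y)
V → fault, frames (Y V)
Z → fault, frames (Y V Z)
L → fault, evict Y, frames (V Z L)
V → hit
L → hit
Z → hit
X → fault, evict V, frames (Z L X)
Z → hit
X → hit
E → fault, evict L, frames (Z X E)
Z → hit
Y → fault, evict E, frames (Z X Y)
X → hit
Z → hit
Y → hit
Z → hit
L → fault, evict Y, frames (Z X L)
Page faults: 8.

8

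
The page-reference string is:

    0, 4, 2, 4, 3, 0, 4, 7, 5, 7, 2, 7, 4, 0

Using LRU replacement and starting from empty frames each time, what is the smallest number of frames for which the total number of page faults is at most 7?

f=1: 14 faults
f=2: 11 faults
f=3: 10 faults
f=4: 8 faults
f=5: 7 faults
f=6: 6 faults
Smallest f with faults ≤ 7 is 5.

5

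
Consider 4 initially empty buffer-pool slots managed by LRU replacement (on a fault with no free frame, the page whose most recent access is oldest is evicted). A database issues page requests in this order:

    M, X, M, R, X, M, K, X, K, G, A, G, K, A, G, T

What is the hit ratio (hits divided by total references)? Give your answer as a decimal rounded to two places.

0.56

M: miss, frames {M}
X: miss, frames {M,X}
M: hit
R: miss, frames {X,M,R}
X: hit
M: hit
K: miss, frames {R,X,M,K}
X: hit
K: hit
G: miss, evict R, frames {M,X,K,G}
A: miss, evict M, frames {X,K,G,A}
G: hit
K: hit
A: hit
G: hit
T: miss, evict X, frames {K,A,G,T}
Hits: 9 of 16 references → 9/16 = 0.5625.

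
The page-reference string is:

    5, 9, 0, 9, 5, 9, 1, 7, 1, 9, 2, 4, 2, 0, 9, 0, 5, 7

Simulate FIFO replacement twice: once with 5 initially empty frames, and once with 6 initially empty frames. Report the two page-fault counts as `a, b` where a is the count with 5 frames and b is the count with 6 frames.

5 frames: F F F . . . F F . . F F . . F F F F → 11 faults.
6 frames: F F F . . . F F . . F F . . . . F . → 8 faults.
8 < 11: adding a frame reduced faults, as is typical.

11, 8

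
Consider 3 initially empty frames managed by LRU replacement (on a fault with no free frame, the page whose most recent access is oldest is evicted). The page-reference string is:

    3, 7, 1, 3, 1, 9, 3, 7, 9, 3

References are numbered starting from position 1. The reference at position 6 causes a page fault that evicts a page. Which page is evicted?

pos 1: 3 → fault, frames (3)
pos 2: 7 → fault, frames (3 7)
pos 3: 1 → fault, frames (3 7 1)
pos 4: 3 → hit
pos 5: 1 → hit
pos 6: 9 → fault, evict 7, frames (3 1 9)
At position 6, page 7 is evicted.

7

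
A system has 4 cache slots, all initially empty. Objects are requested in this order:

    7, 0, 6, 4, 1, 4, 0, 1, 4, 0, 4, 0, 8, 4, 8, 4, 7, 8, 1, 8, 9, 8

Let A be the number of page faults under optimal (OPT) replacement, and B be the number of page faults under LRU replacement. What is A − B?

-2

Under OPT: F F F F F . . . . . . . F . . . . . . . F . → 7 faults.
Under LRU: F F F F F . . . . . . . F . . . F . F . F . → 9 faults.
A − B = 7 − 9 = -2.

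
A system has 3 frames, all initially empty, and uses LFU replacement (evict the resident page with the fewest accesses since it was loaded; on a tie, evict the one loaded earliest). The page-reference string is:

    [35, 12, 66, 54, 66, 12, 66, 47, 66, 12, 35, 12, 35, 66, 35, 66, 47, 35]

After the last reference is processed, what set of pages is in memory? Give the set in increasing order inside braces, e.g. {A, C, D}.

{12, 35, 66}

35 → fault, frames (35)
12 → fault, frames (35 12)
66 → fault, frames (35 12 66)
54 → fault, evict 35, frames (12 66 54)
66 → hit
12 → hit
66 → hit
47 → fault, evict 54, frames (12 66 47)
66 → hit
12 → hit
35 → fault, evict 47, frames (12 66 35)
12 → hit
35 → hit
66 → hit
35 → hit
66 → hit
47 → fault, evict 35, frames (12 66 47)
35 → fault, evict 47, frames (12 66 35)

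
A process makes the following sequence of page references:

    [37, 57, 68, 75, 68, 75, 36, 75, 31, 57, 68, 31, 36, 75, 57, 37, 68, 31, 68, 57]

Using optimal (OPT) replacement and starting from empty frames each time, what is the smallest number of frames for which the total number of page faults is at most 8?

f=1: 20 faults
f=2: 14 faults
f=3: 11 faults
f=4: 8 faults
f=5: 7 faults
f=6: 6 faults
Smallest f with faults ≤ 8 is 4.

4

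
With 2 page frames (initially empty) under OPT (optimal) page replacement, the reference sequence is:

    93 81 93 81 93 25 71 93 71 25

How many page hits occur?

93 -> fault, frames {93}
81 -> fault, frames {93,81}
93 -> hit
81 -> hit
93 -> hit
25 -> fault, evict 81, frames {93,25}
71 -> fault, evict 25, frames {93,71}
93 -> hit
71 -> hit
25 -> fault, evict 71, frames {93,25}
Hits: 5.

5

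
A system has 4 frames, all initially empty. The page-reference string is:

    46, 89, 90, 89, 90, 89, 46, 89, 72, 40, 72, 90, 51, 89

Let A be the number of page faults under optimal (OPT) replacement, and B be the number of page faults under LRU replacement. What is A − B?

-2

Under OPT: F F F . . . . . F F . . F . → 6 faults.
Under LRU: F F F . . . . . F F . F F F → 8 faults.
A − B = 6 − 8 = -2.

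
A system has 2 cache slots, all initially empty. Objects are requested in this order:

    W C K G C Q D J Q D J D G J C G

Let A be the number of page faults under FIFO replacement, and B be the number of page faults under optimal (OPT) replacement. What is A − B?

3

Under FIFO: F F F F F F F F F F F . F . F . → 13 faults.
Under OPT: F F F F . F F F . F . . F . F . → 10 faults.
A − B = 13 − 10 = 3.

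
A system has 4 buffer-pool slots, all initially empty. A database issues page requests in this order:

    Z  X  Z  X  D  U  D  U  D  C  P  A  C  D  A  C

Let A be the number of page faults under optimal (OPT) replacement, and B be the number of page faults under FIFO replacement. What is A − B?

-1

Under OPT: F F . . F F . . . F F F . . . . → 7 faults.
Under FIFO: F F . . F F . . . F F F . F . . → 8 faults.
A − B = 7 − 8 = -1.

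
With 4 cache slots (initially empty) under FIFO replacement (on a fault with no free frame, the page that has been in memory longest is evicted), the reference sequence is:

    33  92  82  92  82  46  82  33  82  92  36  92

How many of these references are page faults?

5

33 -> miss, frames (33)
92 -> miss, frames (33 92)
82 -> miss, frames (33 92 82)
92 -> hit
82 -> hit
46 -> miss, frames (33 92 82 46)
82 -> hit
33 -> hit
82 -> hit
92 -> hit
36 -> miss, evict 33, frames (92 82 46 36)
92 -> hit
Page faults: 5.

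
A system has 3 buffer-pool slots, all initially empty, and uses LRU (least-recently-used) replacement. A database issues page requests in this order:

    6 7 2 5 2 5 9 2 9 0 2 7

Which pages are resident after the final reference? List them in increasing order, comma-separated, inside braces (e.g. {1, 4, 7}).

{0, 2, 7}

6 -> miss, frames (6)
7 -> miss, frames (6 7)
2 -> miss, frames (6 7 2)
5 -> miss, evict 6, frames (7 2 5)
2 -> hit
5 -> hit
9 -> miss, evict 7, frames (2 5 9)
2 -> hit
9 -> hit
0 -> miss, evict 5, frames (2 9 0)
2 -> hit
7 -> miss, evict 9, frames (0 2 7)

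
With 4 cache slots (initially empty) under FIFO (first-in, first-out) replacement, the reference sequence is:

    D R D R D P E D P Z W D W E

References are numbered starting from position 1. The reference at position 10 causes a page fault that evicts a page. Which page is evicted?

pos 1: D -> miss, frames {D}
pos 2: R -> miss, frames {D,R}
pos 3: D -> hit
pos 4: R -> hit
pos 5: D -> hit
pos 6: P -> miss, frames {D,R,P}
pos 7: E -> miss, frames {D,R,P,E}
pos 8: D -> hit
pos 9: P -> hit
pos 10: Z -> miss, evict D, frames {R,P,E,Z}
At position 10, page D is evicted.

D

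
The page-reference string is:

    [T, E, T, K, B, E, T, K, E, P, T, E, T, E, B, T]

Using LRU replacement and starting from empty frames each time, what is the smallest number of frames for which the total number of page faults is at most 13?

2

f=1: 16 faults
f=2: 13 faults
f=3: 10 faults
f=4: 6 faults
f=5: 5 faults
Smallest f with faults ≤ 13 is 2.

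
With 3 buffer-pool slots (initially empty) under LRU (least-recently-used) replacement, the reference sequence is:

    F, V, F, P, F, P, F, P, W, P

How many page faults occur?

4

F: miss, frames (F)
V: miss, frames (F V)
F: hit
P: miss, frames (V F P)
F: hit
P: hit
F: hit
P: hit
W: miss, evict V, frames (F P W)
P: hit
Page faults: 4.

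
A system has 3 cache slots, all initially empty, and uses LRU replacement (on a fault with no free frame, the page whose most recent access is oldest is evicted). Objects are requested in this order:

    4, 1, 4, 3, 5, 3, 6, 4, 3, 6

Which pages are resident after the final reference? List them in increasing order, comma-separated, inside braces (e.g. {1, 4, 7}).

4 -> miss, frames (4)
1 -> miss, frames (4 1)
4 -> hit
3 -> miss, frames (1 4 3)
5 -> miss, evict 1, frames (4 3 5)
3 -> hit
6 -> miss, evict 4, frames (5 3 6)
4 -> miss, evict 5, frames (3 6 4)
3 -> hit
6 -> hit

{3, 4, 6}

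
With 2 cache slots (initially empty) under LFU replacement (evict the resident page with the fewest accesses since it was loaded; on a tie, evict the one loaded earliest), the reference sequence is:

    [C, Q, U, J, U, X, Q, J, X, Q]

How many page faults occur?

9

C: miss, frames [C]
Q: miss, frames [C, Q]
U: miss, evict C, frames [Q, U]
J: miss, evict Q, frames [U, J]
U: hit
X: miss, evict J, frames [U, X]
Q: miss, evict X, frames [U, Q]
J: miss, evict Q, frames [U, J]
X: miss, evict J, frames [U, X]
Q: miss, evict X, frames [U, Q]
Page faults: 9.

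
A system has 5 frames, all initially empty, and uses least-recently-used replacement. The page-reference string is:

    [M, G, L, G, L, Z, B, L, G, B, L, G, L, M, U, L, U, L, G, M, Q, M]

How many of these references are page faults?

M → miss, frames (M)
G → miss, frames (M G)
L → miss, frames (M G L)
G → hit
L → hit
Z → miss, frames (M G L Z)
B → miss, frames (M G L Z B)
L → hit
G → hit
B → hit
L → hit
G → hit
L → hit
M → hit
U → miss, evict Z, frames (B G L M U)
L → hit
U → hit
L → hit
G → hit
M → hit
Q → miss, evict B, frames (U L G M Q)
M → hit
Page faults: 7.

7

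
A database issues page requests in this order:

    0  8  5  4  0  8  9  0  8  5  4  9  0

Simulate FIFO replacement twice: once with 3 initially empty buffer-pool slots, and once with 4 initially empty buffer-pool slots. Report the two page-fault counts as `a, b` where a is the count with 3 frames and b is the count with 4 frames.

10, 11

3 frames: F F F F F F F . . F F . F → 10 faults.
4 frames: F F F F . . F F F F F F F → 11 faults.
11 > 10: adding a frame increased faults — Belady's anomaly.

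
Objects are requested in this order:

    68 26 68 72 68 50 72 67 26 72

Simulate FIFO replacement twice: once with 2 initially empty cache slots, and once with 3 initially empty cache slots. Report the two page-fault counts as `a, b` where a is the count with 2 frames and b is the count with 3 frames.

9, 7

2 frames: F F . F F F F F F F → 9 faults.
3 frames: F F . F . F . F F F → 7 faults.
7 < 9: adding a frame reduced faults, as is typical.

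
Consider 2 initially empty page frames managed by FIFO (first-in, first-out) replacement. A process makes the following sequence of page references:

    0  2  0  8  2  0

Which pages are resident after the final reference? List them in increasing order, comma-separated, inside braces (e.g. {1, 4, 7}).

0 -> miss, frames {0}
2 -> miss, frames {0,2}
0 -> hit
8 -> miss, evict 0, frames {2,8}
2 -> hit
0 -> miss, evict 2, frames {8,0}

{0, 8}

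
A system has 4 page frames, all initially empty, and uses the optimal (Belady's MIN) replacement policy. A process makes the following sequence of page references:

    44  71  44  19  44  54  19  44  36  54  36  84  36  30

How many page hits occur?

7

44 → miss, frames {44}
71 → miss, frames {44,71}
44 → hit
19 → miss, frames {44,71,19}
44 → hit
54 → miss, frames {44,71,19,54}
19 → hit
44 → hit
36 → miss, evict 19, frames {44,71,54,36}
54 → hit
36 → hit
84 → miss, evict 54, frames {44,71,36,84}
36 → hit
30 → miss, evict 84, frames {44,71,36,30}
Hits: 7.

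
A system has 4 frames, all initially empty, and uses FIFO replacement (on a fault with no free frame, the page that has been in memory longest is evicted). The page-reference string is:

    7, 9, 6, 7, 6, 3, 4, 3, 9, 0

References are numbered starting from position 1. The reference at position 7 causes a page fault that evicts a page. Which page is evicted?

pos 1: 7: miss, frames [7]
pos 2: 9: miss, frames [7, 9]
pos 3: 6: miss, frames [7, 9, 6]
pos 4: 7: hit
pos 5: 6: hit
pos 6: 3: miss, frames [7, 9, 6, 3]
pos 7: 4: miss, evict 7, frames [9, 6, 3, 4]
At position 7, page 7 is evicted.

7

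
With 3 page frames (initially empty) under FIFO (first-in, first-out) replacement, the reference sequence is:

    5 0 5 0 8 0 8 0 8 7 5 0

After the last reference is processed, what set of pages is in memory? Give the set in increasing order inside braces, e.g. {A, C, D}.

{0, 5, 7}

5: fault, frames [5]
0: fault, frames [5, 0]
5: hit
0: hit
8: fault, frames [5, 0, 8]
0: hit
8: hit
0: hit
8: hit
7: fault, evict 5, frames [0, 8, 7]
5: fault, evict 0, frames [8, 7, 5]
0: fault, evict 8, frames [7, 5, 0]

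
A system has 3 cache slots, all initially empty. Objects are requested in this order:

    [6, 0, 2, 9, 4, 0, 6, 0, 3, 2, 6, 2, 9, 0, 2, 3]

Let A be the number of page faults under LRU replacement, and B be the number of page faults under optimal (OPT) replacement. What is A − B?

Under LRU: F F F F F F F . F F F . F F . F → 13 faults.
Under OPT: F F F F F . . . F F . . F . . F → 9 faults.
A − B = 13 − 9 = 4.

4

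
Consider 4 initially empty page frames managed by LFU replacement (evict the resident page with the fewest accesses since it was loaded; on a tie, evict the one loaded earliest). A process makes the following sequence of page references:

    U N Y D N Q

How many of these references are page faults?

U: fault, frames (U)
N: fault, frames (U N)
Y: fault, frames (U N Y)
D: fault, frames (U N Y D)
N: hit
Q: fault, evict U, frames (N Y D Q)
Page faults: 5.

5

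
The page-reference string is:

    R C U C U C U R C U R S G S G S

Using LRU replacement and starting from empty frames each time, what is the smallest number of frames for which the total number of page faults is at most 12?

2

f=1: 16 faults
f=2: 9 faults
f=3: 5 faults
f=4: 5 faults
f=5: 5 faults
Smallest f with faults ≤ 12 is 2.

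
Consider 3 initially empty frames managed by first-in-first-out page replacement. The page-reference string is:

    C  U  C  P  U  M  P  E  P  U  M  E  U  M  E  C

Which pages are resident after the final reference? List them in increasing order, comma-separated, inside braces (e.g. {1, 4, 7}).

C → miss, frames (C)
U → miss, frames (C U)
C → hit
P → miss, frames (C U P)
U → hit
M → miss, evict C, frames (U P M)
P → hit
E → miss, evict U, frames (P M E)
P → hit
U → miss, evict P, frames (M E U)
M → hit
E → hit
U → hit
M → hit
E → hit
C → miss, evict M, frames (E U C)

{C, E, U}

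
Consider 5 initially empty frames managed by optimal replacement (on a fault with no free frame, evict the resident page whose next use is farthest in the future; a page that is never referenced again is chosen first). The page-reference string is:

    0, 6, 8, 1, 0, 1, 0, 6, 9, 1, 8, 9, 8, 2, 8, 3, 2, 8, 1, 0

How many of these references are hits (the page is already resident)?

0 -> fault, frames [0]
6 -> fault, frames [0, 6]
8 -> fault, frames [0, 6, 8]
1 -> fault, frames [0, 6, 8, 1]
0 -> hit
1 -> hit
0 -> hit
6 -> hit
9 -> fault, frames [0, 6, 8, 1, 9]
1 -> hit
8 -> hit
9 -> hit
8 -> hit
2 -> fault, evict 9, frames [0, 6, 8, 1, 2]
8 -> hit
3 -> fault, evict 6, frames [0, 8, 1, 2, 3]
2 -> hit
8 -> hit
1 -> hit
0 -> hit
Hits: 13.

13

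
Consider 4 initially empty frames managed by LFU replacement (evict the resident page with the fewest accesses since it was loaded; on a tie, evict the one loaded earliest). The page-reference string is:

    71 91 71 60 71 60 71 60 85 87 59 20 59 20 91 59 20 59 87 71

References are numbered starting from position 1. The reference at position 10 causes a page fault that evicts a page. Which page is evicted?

pos 1: 71 → miss, frames {71}
pos 2: 91 → miss, frames {71,91}
pos 3: 71 → hit
pos 4: 60 → miss, frames {71,91,60}
pos 5: 71 → hit
pos 6: 60 → hit
pos 7: 71 → hit
pos 8: 60 → hit
pos 9: 85 → miss, frames {71,91,60,85}
pos 10: 87 → miss, evict 91, frames {71,60,85,87}
At position 10, page 91 is evicted.

91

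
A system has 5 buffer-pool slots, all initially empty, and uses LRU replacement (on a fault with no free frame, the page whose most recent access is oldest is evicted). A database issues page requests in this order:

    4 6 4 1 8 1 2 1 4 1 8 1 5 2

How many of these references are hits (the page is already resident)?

4 -> fault, frames {4}
6 -> fault, frames {4,6}
4 -> hit
1 -> fault, frames {6,4,1}
8 -> fault, frames {6,4,1,8}
1 -> hit
2 -> fault, frames {6,4,8,1,2}
1 -> hit
4 -> hit
1 -> hit
8 -> hit
1 -> hit
5 -> fault, evict 6, frames {2,4,8,1,5}
2 -> hit
Hits: 8.

8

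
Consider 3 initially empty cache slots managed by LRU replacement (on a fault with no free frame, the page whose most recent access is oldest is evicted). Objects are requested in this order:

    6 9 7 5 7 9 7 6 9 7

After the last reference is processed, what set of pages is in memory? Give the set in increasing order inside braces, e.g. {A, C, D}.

{6, 7, 9}

6 → fault, frames [6]
9 → fault, frames [6, 9]
7 → fault, frames [6, 9, 7]
5 → fault, evict 6, frames [9, 7, 5]
7 → hit
9 → hit
7 → hit
6 → fault, evict 5, frames [9, 7, 6]
9 → hit
7 → hit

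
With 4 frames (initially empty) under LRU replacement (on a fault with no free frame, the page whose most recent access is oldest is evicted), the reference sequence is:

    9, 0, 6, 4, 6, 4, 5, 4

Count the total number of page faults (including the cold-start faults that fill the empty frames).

9 -> fault, frames {9}
0 -> fault, frames {9,0}
6 -> fault, frames {9,0,6}
4 -> fault, frames {9,0,6,4}
6 -> hit
4 -> hit
5 -> fault, evict 9, frames {0,6,4,5}
4 -> hit
Page faults: 5.

5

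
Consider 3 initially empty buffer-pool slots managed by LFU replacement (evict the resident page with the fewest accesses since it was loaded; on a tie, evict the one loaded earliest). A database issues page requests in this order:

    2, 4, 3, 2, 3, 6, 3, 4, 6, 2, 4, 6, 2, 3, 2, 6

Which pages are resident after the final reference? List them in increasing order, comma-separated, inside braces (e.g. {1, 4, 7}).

2: miss, frames [2]
4: miss, frames [2, 4]
3: miss, frames [2, 4, 3]
2: hit
3: hit
6: miss, evict 4, frames [2, 3, 6]
3: hit
4: miss, evict 6, frames [2, 3, 4]
6: miss, evict 4, frames [2, 3, 6]
2: hit
4: miss, evict 6, frames [2, 3, 4]
6: miss, evict 4, frames [2, 3, 6]
2: hit
3: hit
2: hit
6: hit

{2, 3, 6}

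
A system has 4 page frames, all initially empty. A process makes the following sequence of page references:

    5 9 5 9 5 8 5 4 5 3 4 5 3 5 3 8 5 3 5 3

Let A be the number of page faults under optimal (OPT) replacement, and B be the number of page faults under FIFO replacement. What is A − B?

Under OPT: F F . . . F . F . F . . . . . . . . . . → 5 faults.
Under FIFO: F F . . . F . F . F . F . . . . . . . . → 6 faults.
A − B = 5 − 6 = -1.

-1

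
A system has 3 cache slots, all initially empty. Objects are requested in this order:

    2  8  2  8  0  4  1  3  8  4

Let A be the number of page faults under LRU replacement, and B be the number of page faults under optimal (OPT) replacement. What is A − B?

2

Under LRU: F F . . F F F F F F → 8 faults.
Under OPT: F F . . F F F F . . → 6 faults.
A − B = 8 − 6 = 2.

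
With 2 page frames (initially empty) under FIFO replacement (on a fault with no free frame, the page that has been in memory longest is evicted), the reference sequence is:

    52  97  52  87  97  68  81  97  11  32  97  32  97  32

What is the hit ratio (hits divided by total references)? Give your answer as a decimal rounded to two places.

52 -> miss, frames (52)
97 -> miss, frames (52 97)
52 -> hit
87 -> miss, evict 52, frames (97 87)
97 -> hit
68 -> miss, evict 97, frames (87 68)
81 -> miss, evict 87, frames (68 81)
97 -> miss, evict 68, frames (81 97)
11 -> miss, evict 81, frames (97 11)
32 -> miss, evict 97, frames (11 32)
97 -> miss, evict 11, frames (32 97)
32 -> hit
97 -> hit
32 -> hit
Hits: 5 of 14 references → 5/14 = 0.3571.

0.36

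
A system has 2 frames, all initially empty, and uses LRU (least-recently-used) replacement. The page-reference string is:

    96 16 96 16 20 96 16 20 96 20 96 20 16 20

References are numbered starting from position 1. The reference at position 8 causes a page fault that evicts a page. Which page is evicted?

pos 1: 96: fault, frames [96]
pos 2: 16: fault, frames [96, 16]
pos 3: 96: hit
pos 4: 16: hit
pos 5: 20: fault, evict 96, frames [16, 20]
pos 6: 96: fault, evict 16, frames [20, 96]
pos 7: 16: fault, evict 20, frames [96, 16]
pos 8: 20: fault, evict 96, frames [16, 20]
At position 8, page 96 is evicted.

96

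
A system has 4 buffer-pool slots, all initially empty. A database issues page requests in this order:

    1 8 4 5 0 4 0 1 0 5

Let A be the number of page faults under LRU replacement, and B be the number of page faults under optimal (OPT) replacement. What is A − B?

1

Under LRU: F F F F F . . F . . → 6 faults.
Under OPT: F F F F F . . . . . → 5 faults.
A − B = 6 − 5 = 1.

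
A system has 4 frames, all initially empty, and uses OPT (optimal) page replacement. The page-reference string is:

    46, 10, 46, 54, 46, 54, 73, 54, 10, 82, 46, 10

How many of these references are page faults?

5

46 -> miss, frames (46)
10 -> miss, frames (46 10)
46 -> hit
54 -> miss, frames (46 10 54)
46 -> hit
54 -> hit
73 -> miss, frames (46 10 54 73)
54 -> hit
10 -> hit
82 -> miss, evict 73, frames (46 10 54 82)
46 -> hit
10 -> hit
Page faults: 5.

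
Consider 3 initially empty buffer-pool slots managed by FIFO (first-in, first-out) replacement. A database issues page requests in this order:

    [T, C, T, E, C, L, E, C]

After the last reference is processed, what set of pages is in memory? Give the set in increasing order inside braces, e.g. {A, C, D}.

{C, E, L}

T -> miss, frames (T)
C -> miss, frames (T C)
T -> hit
E -> miss, frames (T C E)
C -> hit
L -> miss, evict T, frames (C E L)
E -> hit
C -> hit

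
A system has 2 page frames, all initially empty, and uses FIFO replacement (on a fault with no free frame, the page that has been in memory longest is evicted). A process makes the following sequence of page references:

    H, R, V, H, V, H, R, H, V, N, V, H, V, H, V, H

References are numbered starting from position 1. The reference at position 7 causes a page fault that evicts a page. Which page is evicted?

pos 1: H -> fault, frames {H}
pos 2: R -> fault, frames {H,R}
pos 3: V -> fault, evict H, frames {R,V}
pos 4: H -> fault, evict R, frames {V,H}
pos 5: V -> hit
pos 6: H -> hit
pos 7: R -> fault, evict V, frames {H,R}
At position 7, page V is evicted.

V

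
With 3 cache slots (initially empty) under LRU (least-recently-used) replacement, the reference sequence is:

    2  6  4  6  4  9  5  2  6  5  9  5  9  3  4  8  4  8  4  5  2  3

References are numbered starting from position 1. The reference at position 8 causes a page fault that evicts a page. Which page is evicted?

4

pos 1: 2: fault, frames {2}
pos 2: 6: fault, frames {2,6}
pos 3: 4: fault, frames {2,6,4}
pos 4: 6: hit
pos 5: 4: hit
pos 6: 9: fault, evict 2, frames {6,4,9}
pos 7: 5: fault, evict 6, frames {4,9,5}
pos 8: 2: fault, evict 4, frames {9,5,2}
At position 8, page 4 is evicted.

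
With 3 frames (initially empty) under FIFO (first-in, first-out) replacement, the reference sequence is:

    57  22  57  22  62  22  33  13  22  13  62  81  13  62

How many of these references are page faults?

9

57 → miss, frames (57)
22 → miss, frames (57 22)
57 → hit
22 → hit
62 → miss, frames (57 22 62)
22 → hit
33 → miss, evict 57, frames (22 62 33)
13 → miss, evict 22, frames (62 33 13)
22 → miss, evict 62, frames (33 13 22)
13 → hit
62 → miss, evict 33, frames (13 22 62)
81 → miss, evict 13, frames (22 62 81)
13 → miss, evict 22, frames (62 81 13)
62 → hit
Page faults: 9.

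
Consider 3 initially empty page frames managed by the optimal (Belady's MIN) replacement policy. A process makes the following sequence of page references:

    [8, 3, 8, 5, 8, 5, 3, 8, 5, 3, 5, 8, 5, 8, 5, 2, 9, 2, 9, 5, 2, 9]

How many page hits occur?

17

8: miss, frames {8}
3: miss, frames {8,3}
8: hit
5: miss, frames {8,3,5}
8: hit
5: hit
3: hit
8: hit
5: hit
3: hit
5: hit
8: hit
5: hit
8: hit
5: hit
2: miss, evict 3, frames {8,5,2}
9: miss, evict 8, frames {5,2,9}
2: hit
9: hit
5: hit
2: hit
9: hit
Hits: 17.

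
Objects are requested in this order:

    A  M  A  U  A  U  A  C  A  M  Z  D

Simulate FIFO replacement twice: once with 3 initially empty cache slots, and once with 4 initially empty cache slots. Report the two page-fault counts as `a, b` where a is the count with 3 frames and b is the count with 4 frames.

8, 6

3 frames: F F . F . . . F F F F F → 8 faults.
4 frames: F F . F . . . F . . F F → 6 faults.
6 < 8: adding a frame reduced faults, as is typical.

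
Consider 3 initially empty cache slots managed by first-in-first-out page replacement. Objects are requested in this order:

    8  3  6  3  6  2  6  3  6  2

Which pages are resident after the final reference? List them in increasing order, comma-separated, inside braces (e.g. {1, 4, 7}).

{2, 3, 6}

8: miss, frames [8]
3: miss, frames [8, 3]
6: miss, frames [8, 3, 6]
3: hit
6: hit
2: miss, evict 8, frames [3, 6, 2]
6: hit
3: hit
6: hit
2: hit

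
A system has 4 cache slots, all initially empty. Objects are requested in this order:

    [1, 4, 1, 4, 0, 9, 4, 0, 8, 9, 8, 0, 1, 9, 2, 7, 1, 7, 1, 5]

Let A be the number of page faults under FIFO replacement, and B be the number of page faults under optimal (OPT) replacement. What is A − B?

1

Under FIFO: F F . . F F . . F . . . F . F F . . . F → 9 faults.
Under OPT: F F . . F F . . F . . . . . F F . . . F → 8 faults.
A − B = 9 − 8 = 1.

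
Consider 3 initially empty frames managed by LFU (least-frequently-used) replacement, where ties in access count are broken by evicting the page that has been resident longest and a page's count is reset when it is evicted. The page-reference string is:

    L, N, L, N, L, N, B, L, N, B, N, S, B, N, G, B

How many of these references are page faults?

L: miss, frames [L]
N: miss, frames [L, N]
L: hit
N: hit
L: hit
N: hit
B: miss, frames [L, N, B]
L: hit
N: hit
B: hit
N: hit
S: miss, evict B, frames [L, N, S]
B: miss, evict S, frames [L, N, B]
N: hit
G: miss, evict B, frames [L, N, G]
B: miss, evict G, frames [L, N, B]
Page faults: 7.

7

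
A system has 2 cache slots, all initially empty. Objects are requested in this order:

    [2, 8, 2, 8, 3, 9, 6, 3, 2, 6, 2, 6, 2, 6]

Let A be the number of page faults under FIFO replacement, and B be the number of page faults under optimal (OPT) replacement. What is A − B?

2

Under FIFO: F F . . F F F F F F . . . . → 8 faults.
Under OPT: F F . . F F F . F . . . . . → 6 faults.
A − B = 8 − 6 = 2.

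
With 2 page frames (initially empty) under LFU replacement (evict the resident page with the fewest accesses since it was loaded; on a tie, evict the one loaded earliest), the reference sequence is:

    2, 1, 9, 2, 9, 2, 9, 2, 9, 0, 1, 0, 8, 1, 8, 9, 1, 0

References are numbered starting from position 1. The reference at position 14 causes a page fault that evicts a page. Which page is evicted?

8

pos 1: 2: miss, frames (2)
pos 2: 1: miss, frames (2 1)
pos 3: 9: miss, evict 2, frames (1 9)
pos 4: 2: miss, evict 1, frames (9 2)
pos 5: 9: hit
pos 6: 2: hit
pos 7: 9: hit
pos 8: 2: hit
pos 9: 9: hit
pos 10: 0: miss, evict 2, frames (9 0)
pos 11: 1: miss, evict 0, frames (9 1)
pos 12: 0: miss, evict 1, frames (9 0)
pos 13: 8: miss, evict 0, frames (9 8)
pos 14: 1: miss, evict 8, frames (9 1)
At position 14, page 8 is evicted.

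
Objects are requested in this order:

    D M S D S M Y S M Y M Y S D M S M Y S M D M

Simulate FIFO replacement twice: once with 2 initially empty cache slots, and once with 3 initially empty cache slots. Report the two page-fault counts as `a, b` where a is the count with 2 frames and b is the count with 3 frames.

16, 10

2 frames: F F F F . F F F F F . . F F F F . F . F F . → 16 faults.
3 frames: F F F . . . F . . . . . . F F F . F . . F F → 10 faults.
10 < 16: adding a frame reduced faults, as is typical.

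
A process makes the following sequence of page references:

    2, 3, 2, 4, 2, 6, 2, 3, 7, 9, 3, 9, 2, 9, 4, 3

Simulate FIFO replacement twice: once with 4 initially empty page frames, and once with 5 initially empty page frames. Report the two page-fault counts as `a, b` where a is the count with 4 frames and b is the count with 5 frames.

4 frames: F F . F . F . . F F F . F . F . → 9 faults.
5 frames: F F . F . F . . F F . . F . . F → 8 faults.
8 < 9: adding a frame reduced faults, as is typical.

9, 8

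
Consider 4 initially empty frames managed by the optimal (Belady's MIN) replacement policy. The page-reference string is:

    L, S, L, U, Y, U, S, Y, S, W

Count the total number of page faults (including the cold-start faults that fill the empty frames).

L: miss, frames {L}
S: miss, frames {L,S}
L: hit
U: miss, frames {L,S,U}
Y: miss, frames {L,S,U,Y}
U: hit
S: hit
Y: hit
S: hit
W: miss, evict Y, frames {L,S,U,W}
Page faults: 5.

5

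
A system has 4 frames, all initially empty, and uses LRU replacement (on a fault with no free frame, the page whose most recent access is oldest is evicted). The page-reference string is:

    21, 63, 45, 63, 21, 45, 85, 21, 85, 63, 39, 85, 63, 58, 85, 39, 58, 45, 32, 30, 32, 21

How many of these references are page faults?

21 → fault, frames [21]
63 → fault, frames [21, 63]
45 → fault, frames [21, 63, 45]
63 → hit
21 → hit
45 → hit
85 → fault, frames [63, 21, 45, 85]
21 → hit
85 → hit
63 → hit
39 → fault, evict 45, frames [21, 85, 63, 39]
85 → hit
63 → hit
58 → fault, evict 21, frames [39, 85, 63, 58]
85 → hit
39 → hit
58 → hit
45 → fault, evict 63, frames [85, 39, 58, 45]
32 → fault, evict 85, frames [39, 58, 45, 32]
30 → fault, evict 39, frames [58, 45, 32, 30]
32 → hit
21 → fault, evict 58, frames [45, 30, 32, 21]
Page faults: 10.

10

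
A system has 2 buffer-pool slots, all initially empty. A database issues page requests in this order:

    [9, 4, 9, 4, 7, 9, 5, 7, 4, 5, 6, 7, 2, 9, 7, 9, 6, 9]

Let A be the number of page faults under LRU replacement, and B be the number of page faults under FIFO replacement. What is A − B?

-1

Under LRU: F F . . F F F F F F F F F F F . F . → 14 faults.
Under FIFO: F F . . F F F F F F F F F F F . F F → 15 faults.
A − B = 14 − 15 = -1.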